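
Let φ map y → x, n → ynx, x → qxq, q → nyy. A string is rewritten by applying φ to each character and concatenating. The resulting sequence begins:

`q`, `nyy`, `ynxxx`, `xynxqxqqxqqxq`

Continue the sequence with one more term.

qxqxynxqxqnyyqxqnyynyyqxqnyynyyqxqnyy

Applying the rule to each of the 13 symbols of xynxqxqqxqqxq gives the pieces qxq x ynx qxq nyy qxq nyy nyy qxq nyy nyy qxq nyy, which concatenate to the answer.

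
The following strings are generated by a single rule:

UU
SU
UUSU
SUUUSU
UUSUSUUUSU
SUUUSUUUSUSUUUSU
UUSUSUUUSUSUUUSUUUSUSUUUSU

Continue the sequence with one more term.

This is a Fibonacci-style word recurrence s(k) = s(k−2)·s(k−1): e.g. UU·SU = UUSU.
So term 8 is SUUUSUUUSUSUUUSU·UUSUSUUUSUSUUUSUUUSUSUUUSU.

SUUUSUUUSUSUUUSUUUSUSUUUSUSUUUSUUUSUSUUUSU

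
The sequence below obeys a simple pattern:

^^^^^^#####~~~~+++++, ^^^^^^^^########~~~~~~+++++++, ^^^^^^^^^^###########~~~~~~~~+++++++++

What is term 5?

^^^^^^^^^^^^^^#################~~~~~~~~~~~~+++++++++++++

Reading off run lengths: ^ runs 6, 8, 10; # runs 5, 8, 11; ~ runs 4, 6, 8; + runs 5, 7, 9 — each is linear in n, where the shown terms are n = 2, 3, 4.
For term 5, n = 6, so the run lengths are 14, 17, 12, 13.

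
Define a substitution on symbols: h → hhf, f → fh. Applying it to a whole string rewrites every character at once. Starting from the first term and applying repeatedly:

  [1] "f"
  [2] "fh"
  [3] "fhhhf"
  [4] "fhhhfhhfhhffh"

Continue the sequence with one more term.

Rewriting the 13 symbols of fhhhfhhfhhffh one by one yields fh hhf hhf hhf fh hhf hhf fh hhf hhf fh fh hhf; concatenated:

fhhhfhhfhhffhhhfhhffhhhfhhffhfhhhf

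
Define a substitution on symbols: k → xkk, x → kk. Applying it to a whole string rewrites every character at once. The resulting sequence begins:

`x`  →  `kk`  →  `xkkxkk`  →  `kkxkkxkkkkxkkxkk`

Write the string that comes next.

φ(kkxkkxkkkkxkkxkk) expands symbol-by-symbol to xkk xkk kk xkk xkk kk xkk xkk xkk xkk kk xkk xkk kk xkk xkk; joining the 16 pieces gives the next term.

xkkxkkkkxkkxkkkkxkkxkkxkkxkkkkxkkxkkkkxkkxkk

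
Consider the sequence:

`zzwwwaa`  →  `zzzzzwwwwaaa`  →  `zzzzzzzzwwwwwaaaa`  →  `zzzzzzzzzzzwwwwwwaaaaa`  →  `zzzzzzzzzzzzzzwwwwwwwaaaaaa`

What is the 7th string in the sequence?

zzzzzzzzzzzzzzzzzzzzwwwwwwwwwaaaaaaaa

Term n consists of 3n-1 z's, followed by n+2 w's, followed by n+1 a's (n = 1, 2, …).
Setting n = 7 gives 20, 9, 8 characters in each block.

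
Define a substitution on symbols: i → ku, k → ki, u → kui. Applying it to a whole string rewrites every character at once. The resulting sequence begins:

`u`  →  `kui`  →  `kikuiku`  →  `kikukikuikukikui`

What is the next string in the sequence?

Applying the rule to each of the 16 symbols of kikukikuikukikui gives the pieces ki ku ki kui ki ku ki kui ku ki kui ki ku ki kui ku, which concatenate to the answer.

kikukikuikikukikuikukikuikikukikuiku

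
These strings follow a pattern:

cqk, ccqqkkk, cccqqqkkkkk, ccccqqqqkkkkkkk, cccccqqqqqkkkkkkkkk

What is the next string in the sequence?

Reading off run lengths: c runs 1, 2, 3, 4, 5; q runs 1, 2, 3, 4, 5; k runs 1, 3, 5, 7, 9 — each is linear in n (n = 1, 2, …).
Setting n = 6 gives 6, 6, 11 characters in each block.

ccccccqqqqqqkkkkkkkkkkk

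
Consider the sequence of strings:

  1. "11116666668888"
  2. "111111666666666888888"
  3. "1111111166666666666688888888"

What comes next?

The n-th term is 2n+2 1's then 3n+3 6's then 2n+2 8's (n = 1, 2, …).
Setting n = 4 gives 10, 15, 10 characters in each block.

11111111116666666666666668888888888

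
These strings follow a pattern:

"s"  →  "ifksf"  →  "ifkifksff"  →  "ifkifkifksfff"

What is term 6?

Every step adds ifk to the front and f to the end of the previous string.
From ifkifkifksfff, 2 further steps: ifkifkifksfff → ifkifkifkifksffff → (answer).

ifkifkifkifkifksfffff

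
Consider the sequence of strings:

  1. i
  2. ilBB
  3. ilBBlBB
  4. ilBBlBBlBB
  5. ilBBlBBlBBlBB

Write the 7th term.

ilBBlBBlBBlBBlBBlBB

Every step adds lBB to the end: s(k+1) = s(k)·lBB.
From ilBBlBBlBBlBB, 2 further steps: ilBBlBBlBBlBB → ilBBlBBlBBlBBlBB → (answer).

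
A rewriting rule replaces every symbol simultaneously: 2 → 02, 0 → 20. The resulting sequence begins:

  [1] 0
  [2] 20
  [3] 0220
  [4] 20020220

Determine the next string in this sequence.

Expanding 20020220: 2→02, 0→20, 0→20, 2→02, 0→20, 2→02, 2→02, 0→20. Concatenated: 02 20 20 02 20 02 02 20.

0220200220020220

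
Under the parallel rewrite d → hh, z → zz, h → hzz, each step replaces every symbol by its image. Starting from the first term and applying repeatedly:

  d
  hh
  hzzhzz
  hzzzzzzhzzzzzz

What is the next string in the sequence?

hzzzzzzzzzzzzzzhzzzzzzzzzzzzzz

φ(hzzzzzzhzzzzzz) expands symbol-by-symbol to hzz zz zz zz zz zz zz hzz zz zz zz zz zz zz; joining the 14 pieces gives the next term.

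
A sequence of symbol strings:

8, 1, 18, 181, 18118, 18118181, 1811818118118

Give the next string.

This is a Fibonacci-style word recurrence s(k) = s(k−1)·s(k−2): e.g. 1·8 = 18.
The next term joins 1811818118118 and 18118181.

181181811811818118181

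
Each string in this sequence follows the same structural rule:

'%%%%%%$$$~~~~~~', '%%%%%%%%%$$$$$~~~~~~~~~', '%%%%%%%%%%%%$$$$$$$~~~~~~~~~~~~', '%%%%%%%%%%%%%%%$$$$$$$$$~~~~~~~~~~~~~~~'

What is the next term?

Reading off run lengths: % runs 6, 9, 12, 15; $ runs 3, 5, 7, 9; ~ runs 6, 9, 12, 15 — each is linear in n (n = 1, 2, …).
At n = 5 the blocks have lengths 18, 11, 18.

%%%%%%%%%%%%%%%%%%$$$$$$$$$$$~~~~~~~~~~~~~~~~~~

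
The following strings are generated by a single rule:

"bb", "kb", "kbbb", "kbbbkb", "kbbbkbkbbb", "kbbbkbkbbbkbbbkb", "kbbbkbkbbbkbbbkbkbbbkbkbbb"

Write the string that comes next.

This is a Fibonacci-style word recurrence s(k) = s(k−1)·s(k−2): e.g. kb·bb = kbbb.
The next term joins kbbbkbkbbbkbbbkbkbbbkbkbbb and kbbbkbkbbbkbbbkb.

kbbbkbkbbbkbbbkbkbbbkbkbbbkbbbkbkbbbkbbbkb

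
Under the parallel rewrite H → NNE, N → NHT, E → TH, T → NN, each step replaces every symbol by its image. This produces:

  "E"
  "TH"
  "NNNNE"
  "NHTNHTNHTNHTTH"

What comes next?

Replace each of the 14 characters of NHTNHTNHTNHTTH in place — NHT NNE NN NHT NNE NN NHT NNE NN NHT NNE NN NN NNE — and concatenate.

NHTNNENNNHTNNENNNHTNNENNNHTNNENNNNNNE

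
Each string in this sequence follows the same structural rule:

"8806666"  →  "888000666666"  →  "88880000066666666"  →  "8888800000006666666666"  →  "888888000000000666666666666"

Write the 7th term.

8888888800000000000006666666666666666

The n-th term is n+1 8's then 2n-1 0's then 2n+2 6's (n = 1, 2, …).
At n = 7 the blocks have lengths 8, 13, 16.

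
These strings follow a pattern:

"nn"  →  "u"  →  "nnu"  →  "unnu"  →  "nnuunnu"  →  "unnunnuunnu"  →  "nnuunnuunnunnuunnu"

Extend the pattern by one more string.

unnunnuunnunnuunnuunnunnuunnu

Each term (from the third on) is the two preceding terms concatenated in order: term 3 = nn·u = nnu.
The next term joins unnunnuunnu and nnuunnuunnunnuunnu.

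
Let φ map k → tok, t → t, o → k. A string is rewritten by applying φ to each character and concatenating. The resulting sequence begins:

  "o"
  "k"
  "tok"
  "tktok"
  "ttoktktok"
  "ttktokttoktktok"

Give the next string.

φ(ttktokttoktktok) expands symbol-by-symbol to t t tok t k tok t t k tok t tok t k tok; joining the 15 pieces gives the next term.

tttoktktokttktokttoktktok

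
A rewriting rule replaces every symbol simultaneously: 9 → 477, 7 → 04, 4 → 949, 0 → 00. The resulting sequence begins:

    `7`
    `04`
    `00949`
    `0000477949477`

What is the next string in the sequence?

Rewriting the 13 symbols of 0000477949477 one by one yields 00 00 00 00 949 04 04 477 949 477 949 04 04; concatenated:

0000000094904044779494779490404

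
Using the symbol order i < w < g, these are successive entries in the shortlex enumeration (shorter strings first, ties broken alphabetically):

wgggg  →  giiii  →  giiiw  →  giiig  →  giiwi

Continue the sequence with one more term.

giiww

The successor of giiwi increments the rightmost position that isn't already g and resets every position after it to i.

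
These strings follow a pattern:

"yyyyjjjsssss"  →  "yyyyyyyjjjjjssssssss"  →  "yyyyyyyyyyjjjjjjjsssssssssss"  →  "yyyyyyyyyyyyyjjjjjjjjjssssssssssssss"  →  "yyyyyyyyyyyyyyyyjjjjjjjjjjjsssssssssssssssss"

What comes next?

yyyyyyyyyyyyyyyyyyyjjjjjjjjjjjjjssssssssssssssssssss

Each string has the form y^{3n+1} j^{2n+1} s^{3n+2} (n = 1, 2, …).
At n = 6 the blocks have lengths 19, 13, 20.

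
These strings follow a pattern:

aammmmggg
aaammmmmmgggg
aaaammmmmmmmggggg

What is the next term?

aaaaammmmmmmmmmgggggg

Reading off run lengths: a runs 2, 3, 4; m runs 4, 6, 8; g runs 3, 4, 5 — each is linear in n, where the shown terms are n = 2, 3, 4.
For the next term, n = 5, so the run lengths are 5, 10, 6.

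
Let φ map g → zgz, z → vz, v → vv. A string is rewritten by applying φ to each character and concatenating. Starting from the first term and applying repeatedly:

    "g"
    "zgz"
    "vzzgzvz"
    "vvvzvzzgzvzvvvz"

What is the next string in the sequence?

vvvvvvvzvvvzvzzgzvzvvvzvvvvvvvz

φ(vvvzvzzgzvzvvvz) expands symbol-by-symbol to vv vv vv vz vv vz vz zgz vz vv vz vv vv vv vz; joining the 15 pieces gives the next term.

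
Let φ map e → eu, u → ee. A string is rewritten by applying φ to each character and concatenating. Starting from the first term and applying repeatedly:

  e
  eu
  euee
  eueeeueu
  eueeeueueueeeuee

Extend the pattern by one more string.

eueeeueueueeeueeeueeeueueueeeueu

Replace each of the 16 characters of eueeeueueueeeuee in place — eu ee eu eu eu ee eu ee eu ee eu eu eu ee eu eu — and concatenate.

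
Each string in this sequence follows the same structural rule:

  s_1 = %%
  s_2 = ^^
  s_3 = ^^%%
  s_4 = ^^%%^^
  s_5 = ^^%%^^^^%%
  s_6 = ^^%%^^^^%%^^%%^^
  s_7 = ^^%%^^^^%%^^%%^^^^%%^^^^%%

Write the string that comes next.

This is a Fibonacci-style word recurrence s(k) = s(k−1)·s(k−2): e.g. ^^·%% = ^^%%.
The next term joins ^^%%^^^^%%^^%%^^^^%%^^^^%% and ^^%%^^^^%%^^%%^^.

^^%%^^^^%%^^%%^^^^%%^^^^%%^^%%^^^^%%^^%%^^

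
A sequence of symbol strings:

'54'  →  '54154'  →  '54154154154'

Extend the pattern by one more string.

Every step duplicates the string with '1' between the halves.
Doubling 54154154154 with '1' between the halves:

54154154154154154154154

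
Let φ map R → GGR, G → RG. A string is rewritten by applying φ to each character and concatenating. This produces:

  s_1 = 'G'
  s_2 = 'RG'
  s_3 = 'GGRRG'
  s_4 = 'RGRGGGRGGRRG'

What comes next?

Rewriting each symbol of RGRGGGRGGRRG: R→GGR, G→RG, R→GGR, G→RG, G→RG, G→RG, R→GGR, G→RG, G→RG, R→GGR, R→GGR, G→RG, which concatenates to GGR RG GGR RG RG RG GGR RG RG GGR GGR RG.

GGRRGGGRRGRGRGGGRRGRGGGRGGRRG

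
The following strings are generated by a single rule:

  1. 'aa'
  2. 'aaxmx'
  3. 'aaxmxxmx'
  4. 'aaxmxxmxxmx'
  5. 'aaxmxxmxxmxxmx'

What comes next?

Every step adds xmx to the end: s(k+1) = s(k)·xmx.
One more step from aaxmxxmxxmxxmx gives the answer.

aaxmxxmxxmxxmxxmx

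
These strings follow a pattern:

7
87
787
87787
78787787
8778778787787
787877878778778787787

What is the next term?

8778778787787787877878778778787787

This is a Fibonacci-style word recurrence s(k) = s(k−2)·s(k−1): e.g. 7·87 = 787.
The next term joins 8778778787787 and 787877878778778787787.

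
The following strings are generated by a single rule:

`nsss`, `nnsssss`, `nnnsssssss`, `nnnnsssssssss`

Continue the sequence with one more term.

Reading off run lengths: n runs 1, 2, 3, 4; s runs 3, 5, 7, 9 — each is linear in n (n = 1, 2, …).
At n = 5 the blocks have lengths 5, 11.

nnnnnsssssssssss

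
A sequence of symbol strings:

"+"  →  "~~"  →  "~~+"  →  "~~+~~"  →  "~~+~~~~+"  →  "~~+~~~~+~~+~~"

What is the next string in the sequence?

~~+~~~~+~~+~~~~+~~~~+

Each term (from the third on) is the previous term followed by the one before it: term 3 = ~~·+ = ~~+.
The next term joins ~~+~~~~+~~+~~ and ~~+~~~~+.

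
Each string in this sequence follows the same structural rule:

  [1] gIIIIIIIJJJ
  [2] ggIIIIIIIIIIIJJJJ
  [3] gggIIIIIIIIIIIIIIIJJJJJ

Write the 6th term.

Reading off run lengths: g runs 1, 2, 3; I runs 7, 11, 15; J runs 3, 4, 5 — each is linear in n, where the shown terms are n = 2, 3, 4.
At n = 7 the blocks have lengths 6, 27, 8.

ggggggIIIIIIIIIIIIIIIIIIIIIIIIIIIJJJJJJJJ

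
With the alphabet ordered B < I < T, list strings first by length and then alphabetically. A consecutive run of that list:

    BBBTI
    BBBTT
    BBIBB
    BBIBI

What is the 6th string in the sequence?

Stepping forward 2 times from BBIBI: BBIBI → BBIBT, then the target.

BBIIB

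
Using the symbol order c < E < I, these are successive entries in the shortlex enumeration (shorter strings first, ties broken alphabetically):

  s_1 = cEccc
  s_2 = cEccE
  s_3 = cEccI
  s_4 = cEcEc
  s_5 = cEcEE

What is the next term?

cEcEI

Find the rightmost character of cEcEE below I, bump it to the next letter, and reset everything to its right to c.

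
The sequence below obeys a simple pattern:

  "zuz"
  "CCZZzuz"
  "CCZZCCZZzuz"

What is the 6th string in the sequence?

CCZZCCZZCCZZCCZZCCZZzuz

The strings grow by a fixed prefix CCZZ each time.
From CCZZCCZZzuz, 3 further steps: CCZZCCZZzuz → CCZZCCZZCCZZzuz → CCZZCCZZCCZZCCZZzuz → (answer).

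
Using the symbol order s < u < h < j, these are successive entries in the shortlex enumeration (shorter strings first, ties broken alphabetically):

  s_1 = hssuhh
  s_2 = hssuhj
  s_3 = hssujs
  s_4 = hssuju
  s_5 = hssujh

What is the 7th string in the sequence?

hsshss

Advancing 2 positions from hssujh through hssujh → hssujj reaches term 7.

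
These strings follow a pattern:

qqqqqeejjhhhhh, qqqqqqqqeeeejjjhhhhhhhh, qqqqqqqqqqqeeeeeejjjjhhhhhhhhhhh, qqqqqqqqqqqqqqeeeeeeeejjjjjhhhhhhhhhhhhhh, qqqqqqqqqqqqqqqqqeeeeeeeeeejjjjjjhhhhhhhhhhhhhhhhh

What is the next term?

Term n consists of 3n+2 q's, followed by 2n e's, followed by n+1 j's, followed by 3n+2 h's (n = 1, 2, …).
At n = 6 the blocks have lengths 20, 12, 7, 20.

qqqqqqqqqqqqqqqqqqqqeeeeeeeeeeeejjjjjjjhhhhhhhhhhhhhhhhhhhh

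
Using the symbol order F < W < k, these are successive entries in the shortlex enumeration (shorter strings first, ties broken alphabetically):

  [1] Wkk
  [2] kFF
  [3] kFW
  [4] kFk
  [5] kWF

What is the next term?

kWW

The successor of kWF increments the rightmost position that isn't already k and resets every position after it to F.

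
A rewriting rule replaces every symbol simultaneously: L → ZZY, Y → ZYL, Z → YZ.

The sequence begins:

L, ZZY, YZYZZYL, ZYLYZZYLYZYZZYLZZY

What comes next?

YZZYLZZYZYLYZYZZYLZZYZYLYZZYLYZYZZYLZZYYZYZZYL

φ(ZYLYZZYLYZYZZYLZZY) expands symbol-by-symbol to YZ ZYL ZZY ZYL YZ YZ ZYL ZZY ZYL YZ ZYL YZ YZ ZYL ZZY YZ YZ ZYL; joining the 18 pieces gives the next term.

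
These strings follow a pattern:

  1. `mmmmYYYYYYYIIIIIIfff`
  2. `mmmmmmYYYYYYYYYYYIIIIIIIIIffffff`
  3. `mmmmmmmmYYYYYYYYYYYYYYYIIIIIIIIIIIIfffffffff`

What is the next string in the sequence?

mmmmmmmmmmYYYYYYYYYYYYYYYYYYYIIIIIIIIIIIIIIIffffffffffff

The n-th term is 2n+2 m's then 4n+3 Y's then 3n+3 I's then 3n f's (n = 1, 2, …).
At n = 4 the blocks have lengths 10, 19, 15, 12.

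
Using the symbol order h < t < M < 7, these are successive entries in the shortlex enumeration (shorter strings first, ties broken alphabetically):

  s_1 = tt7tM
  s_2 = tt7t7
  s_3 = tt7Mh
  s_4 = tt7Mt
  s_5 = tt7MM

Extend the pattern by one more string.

tt7M7

Find the rightmost character of tt7MM below 7, bump it to the next letter, and reset everything to its right to h.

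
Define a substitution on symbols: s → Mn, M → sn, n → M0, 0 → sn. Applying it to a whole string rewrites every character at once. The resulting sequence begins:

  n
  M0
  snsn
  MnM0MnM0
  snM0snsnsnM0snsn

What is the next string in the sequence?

Replace each of the 16 characters of snM0snsnsnM0snsn in place — Mn M0 sn sn Mn M0 Mn M0 Mn M0 sn sn Mn M0 Mn M0 — and concatenate.

MnM0snsnMnM0MnM0MnM0snsnMnM0MnM0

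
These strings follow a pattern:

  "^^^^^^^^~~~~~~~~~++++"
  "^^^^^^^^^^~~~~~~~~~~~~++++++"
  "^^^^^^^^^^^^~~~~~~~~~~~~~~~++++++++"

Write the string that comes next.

^^^^^^^^^^^^^^~~~~~~~~~~~~~~~~~~++++++++++

Reading off run lengths: ^ runs 8, 10, 12; ~ runs 9, 12, 15; + runs 4, 6, 8 — each is linear in n, where the shown terms are n = 3, 4, 5.
Setting n = 6 gives 14, 18, 10 characters in each block.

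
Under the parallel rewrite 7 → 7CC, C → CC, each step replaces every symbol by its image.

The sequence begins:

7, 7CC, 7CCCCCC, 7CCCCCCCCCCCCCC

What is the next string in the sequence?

Applying the rule to each of the 15 symbols of 7CCCCCCCCCCCCCC gives the pieces 7CC CC CC CC CC CC CC CC CC CC CC CC CC CC CC, which concatenate to the answer.

7CCCCCCCCCCCCCCCCCCCCCCCCCCCCCC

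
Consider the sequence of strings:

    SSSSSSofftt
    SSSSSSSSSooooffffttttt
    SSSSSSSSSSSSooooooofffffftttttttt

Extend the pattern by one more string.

Reading off run lengths: S runs 6, 9, 12; o runs 1, 4, 7; f runs 2, 4, 6; t runs 2, 5, 8 — each is linear in n (n = 1, 2, …).
At n = 4 the blocks have lengths 15, 10, 8, 11.

SSSSSSSSSSSSSSSooooooooooffffffffttttttttttt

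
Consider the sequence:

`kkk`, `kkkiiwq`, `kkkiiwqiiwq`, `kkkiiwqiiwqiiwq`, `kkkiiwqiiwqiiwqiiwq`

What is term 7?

kkkiiwqiiwqiiwqiiwqiiwqiiwq

The strings grow by a fixed suffix iiwq each time.
From kkkiiwqiiwqiiwqiiwq, 2 further steps: kkkiiwqiiwqiiwqiiwq → kkkiiwqiiwqiiwqiiwqiiwq → (answer).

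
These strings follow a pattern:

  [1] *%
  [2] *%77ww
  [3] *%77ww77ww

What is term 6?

*%77ww77ww77ww77ww77ww

Every step adds 77ww to the end: s(k+1) = s(k)·77ww.
From *%77ww77ww, 3 further steps: *%77ww77ww → *%77ww77ww77ww → *%77ww77ww77ww77ww → (answer).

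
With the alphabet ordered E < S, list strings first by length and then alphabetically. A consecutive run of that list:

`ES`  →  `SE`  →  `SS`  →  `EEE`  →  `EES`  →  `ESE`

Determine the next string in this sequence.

Find the rightmost character of ESE below S, bump it to the next letter, and reset everything to its right to E.

ESS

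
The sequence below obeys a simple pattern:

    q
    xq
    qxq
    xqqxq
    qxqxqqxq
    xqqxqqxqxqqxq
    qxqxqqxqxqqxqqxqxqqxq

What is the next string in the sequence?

xqqxqqxqxqqxqqxqxqqxqxqqxqqxqxqqxq

Each term (from the third on) is the two preceding terms concatenated in order: term 3 = q·xq = qxq.
So term 8 is xqqxqqxqxqqxq·qxqxqqxqxqqxqqxqxqqxq.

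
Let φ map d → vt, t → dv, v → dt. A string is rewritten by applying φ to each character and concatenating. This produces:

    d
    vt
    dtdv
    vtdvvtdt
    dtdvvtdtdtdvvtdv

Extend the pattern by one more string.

Applying the rule to each of the 16 symbols of dtdvvtdtdtdvvtdv gives the pieces vt dv vt dt dt dv vt dv vt dv vt dt dt dv vt dt, which concatenate to the answer.

vtdvvtdtdtdvvtdvvtdvvtdtdtdvvtdt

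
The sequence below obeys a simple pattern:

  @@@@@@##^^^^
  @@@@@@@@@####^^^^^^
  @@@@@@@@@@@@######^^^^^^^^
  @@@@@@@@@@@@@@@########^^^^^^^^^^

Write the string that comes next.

The n-th term is 3n+3 @'s then 2n #'s then 2n+2 ^'s (n = 1, 2, …).
For the next term, n = 5, so the run lengths are 18, 10, 12.

@@@@@@@@@@@@@@@@@@##########^^^^^^^^^^^^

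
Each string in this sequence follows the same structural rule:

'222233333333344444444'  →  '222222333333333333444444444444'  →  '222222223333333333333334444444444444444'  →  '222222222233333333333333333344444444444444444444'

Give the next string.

Term n consists of 2n 2's, followed by 3n+3 3's, followed by 4n 4's, where the shown terms are n = 2, 3, 4, 5.
At n = 6 the blocks have lengths 12, 21, 24.

222222222222333333333333333333333444444444444444444444444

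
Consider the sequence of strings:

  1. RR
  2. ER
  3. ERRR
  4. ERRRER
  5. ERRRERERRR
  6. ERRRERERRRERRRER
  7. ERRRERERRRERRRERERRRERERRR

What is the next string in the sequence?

From term 3 onward, concatenate the last term with the second-to-last: ER·RR = ERRR, ERRR·ER = ERRRER, …
Continuing: ERRRERERRRERRRERERRRERERRR · ERRRERERRRERRRER gives term 8.

ERRRERERRRERRRERERRRERERRRERRRERERRRERRRER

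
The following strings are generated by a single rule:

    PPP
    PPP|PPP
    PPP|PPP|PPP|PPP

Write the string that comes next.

Each string is two copies of the previous one joined by '|'.
Doubling PPP|PPP|PPP|PPP with '|' between the halves:

PPP|PPP|PPP|PPP|PPP|PPP|PPP|PPP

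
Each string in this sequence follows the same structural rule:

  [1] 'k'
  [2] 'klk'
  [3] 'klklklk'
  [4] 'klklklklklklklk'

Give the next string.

klklklklklklklklklklklklklklklk

Every step duplicates the string with 'l' between the halves.
One more doubling of klklklklklklklk gives the answer.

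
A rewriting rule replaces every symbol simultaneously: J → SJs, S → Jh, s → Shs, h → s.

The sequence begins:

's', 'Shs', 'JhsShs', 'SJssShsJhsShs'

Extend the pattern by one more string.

Rewriting the 13 symbols of SJssShsJhsShs one by one yields Jh SJs Shs Shs Jh s Shs SJs s Shs Jh s Shs; concatenated:

JhSJsShsShsJhsShsSJssShsJhsShs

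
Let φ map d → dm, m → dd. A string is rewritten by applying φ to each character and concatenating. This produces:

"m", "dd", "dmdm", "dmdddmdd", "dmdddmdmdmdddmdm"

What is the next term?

dmdddmdmdmdddmdddmdddmdmdmdddmdd

Applying the rule to each of the 16 symbols of dmdddmdmdmdddmdm gives the pieces dm dd dm dm dm dd dm dd dm dd dm dm dm dd dm dd, which concatenate to the answer.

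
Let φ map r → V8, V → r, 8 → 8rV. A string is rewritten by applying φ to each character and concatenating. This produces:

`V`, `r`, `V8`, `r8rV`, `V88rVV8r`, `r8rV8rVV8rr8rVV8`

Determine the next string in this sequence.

Applying the rule to each of the 16 symbols of r8rV8rVV8rr8rVV8 gives the pieces V8 8rV V8 r 8rV V8 r r 8rV V8 V8 8rV V8 r r 8rV, which concatenate to the answer.

V88rVV8r8rVV8rr8rVV8V88rVV8rr8rV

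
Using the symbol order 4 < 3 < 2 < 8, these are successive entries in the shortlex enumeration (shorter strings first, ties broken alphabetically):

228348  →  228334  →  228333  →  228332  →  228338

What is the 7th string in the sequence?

Continuing the enumeration 2 steps past 228338: 228338 → 228324 → (answer).

228323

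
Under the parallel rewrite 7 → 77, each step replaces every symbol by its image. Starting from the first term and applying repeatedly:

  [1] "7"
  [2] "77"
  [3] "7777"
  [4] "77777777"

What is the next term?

7777777777777777

Rewriting each symbol of 77777777: 7→77, 7→77, 7→77, 7→77, 7→77, 7→77, 7→77, 7→77, which concatenates to 77 77 77 77 77 77 77 77.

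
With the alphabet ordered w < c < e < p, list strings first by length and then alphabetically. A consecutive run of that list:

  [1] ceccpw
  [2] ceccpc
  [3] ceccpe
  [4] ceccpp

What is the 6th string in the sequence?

cecewc

Advancing 2 positions from ceccpp through ceccpp → ceceww reaches term 6.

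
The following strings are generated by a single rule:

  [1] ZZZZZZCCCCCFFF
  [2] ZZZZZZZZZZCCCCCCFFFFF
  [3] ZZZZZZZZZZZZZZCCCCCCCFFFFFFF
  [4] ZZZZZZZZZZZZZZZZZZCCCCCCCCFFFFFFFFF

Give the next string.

Term n consists of 4n-2 Z's, followed by n+3 C's, followed by 2n-1 F's, where the shown terms are n = 2, 3, 4, 5.
At n = 6 the blocks have lengths 22, 9, 11.

ZZZZZZZZZZZZZZZZZZZZZZCCCCCCCCCFFFFFFFFFFF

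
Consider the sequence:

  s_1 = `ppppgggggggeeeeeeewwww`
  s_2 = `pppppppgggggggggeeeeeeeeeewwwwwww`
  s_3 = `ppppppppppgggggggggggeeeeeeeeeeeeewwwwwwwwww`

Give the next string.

pppppppppppppgggggggggggggeeeeeeeeeeeeeeeewwwwwwwwwwwww

The n-th term is 3n-2 p's then 2n+3 g's then 3n+1 e's then 3n-2 w's, where the shown terms are n = 2, 3, 4.
For the next term, n = 5, so the run lengths are 13, 13, 16, 13.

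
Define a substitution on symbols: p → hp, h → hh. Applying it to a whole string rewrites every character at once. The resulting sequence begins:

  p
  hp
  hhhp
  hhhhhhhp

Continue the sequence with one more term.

Rewriting each symbol of hhhhhhhp: h→hh, h→hh, h→hh, h→hh, h→hh, h→hh, h→hh, p→hp, which concatenates to hh hh hh hh hh hh hh hp.

hhhhhhhhhhhhhhhp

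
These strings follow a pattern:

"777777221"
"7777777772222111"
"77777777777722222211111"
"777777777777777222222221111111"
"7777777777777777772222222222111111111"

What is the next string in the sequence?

77777777777777777777722222222222211111111111

Reading off run lengths: 7 runs 6, 9, 12, 15, 18; 2 runs 2, 4, 6, 8, 10; 1 runs 1, 3, 5, 7, 9 — each is linear in n (n = 1, 2, …).
Setting n = 6 gives 21, 12, 11 characters in each block.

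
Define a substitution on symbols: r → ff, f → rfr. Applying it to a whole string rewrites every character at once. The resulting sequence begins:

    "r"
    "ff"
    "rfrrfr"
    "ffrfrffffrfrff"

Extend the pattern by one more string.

φ(ffrfrffffrfrff) expands symbol-by-symbol to rfr rfr ff rfr ff rfr rfr rfr rfr ff rfr ff rfr rfr; joining the 14 pieces gives the next term.

rfrrfrffrfrffrfrrfrrfrrfrffrfrffrfrrfr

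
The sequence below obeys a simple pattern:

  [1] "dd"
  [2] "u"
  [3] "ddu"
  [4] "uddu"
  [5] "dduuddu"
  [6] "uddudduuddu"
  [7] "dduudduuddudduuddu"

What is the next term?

uddudduuddudduudduuddudduuddu

This is a Fibonacci-style word recurrence s(k) = s(k−2)·s(k−1): e.g. dd·u = ddu.
Continuing: uddudduuddu · dduudduuddudduuddu gives term 8.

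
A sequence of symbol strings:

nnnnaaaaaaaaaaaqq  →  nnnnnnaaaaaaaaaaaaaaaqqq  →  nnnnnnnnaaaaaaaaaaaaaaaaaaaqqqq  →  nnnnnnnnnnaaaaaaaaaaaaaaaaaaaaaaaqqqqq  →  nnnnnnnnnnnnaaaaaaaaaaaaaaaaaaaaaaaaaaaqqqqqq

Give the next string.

nnnnnnnnnnnnnnaaaaaaaaaaaaaaaaaaaaaaaaaaaaaaaqqqqqqq

Reading off run lengths: n runs 4, 6, 8, 10, 12; a runs 11, 15, 19, 23, 27; q runs 2, 3, 4, 5, 6 — each is linear in n, where the shown terms are n = 2, 3, 4, 5, 6.
Setting n = 7 gives 14, 31, 7 characters in each block.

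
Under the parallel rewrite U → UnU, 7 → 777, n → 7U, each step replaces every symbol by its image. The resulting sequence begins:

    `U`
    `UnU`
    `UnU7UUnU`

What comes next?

UnU7UUnU777UnUUnU7UUnU

Expanding UnU7UUnU: U→UnU, n→7U, U→UnU, 7→777, U→UnU, U→UnU, n→7U, U→UnU. Concatenated: UnU 7U UnU 777 UnU UnU 7U UnU.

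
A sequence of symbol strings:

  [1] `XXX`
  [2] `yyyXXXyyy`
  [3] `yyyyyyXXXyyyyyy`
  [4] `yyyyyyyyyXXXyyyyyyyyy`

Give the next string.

yyyyyyyyyyyyXXXyyyyyyyyyyyy

s(k+1) = yyy·s(k)·yyy, so each term gains yyy as a prefix and yyy as a suffix.
So the next term is yyy·yyyyyyyyyXXXyyyyyyyyy·yyy.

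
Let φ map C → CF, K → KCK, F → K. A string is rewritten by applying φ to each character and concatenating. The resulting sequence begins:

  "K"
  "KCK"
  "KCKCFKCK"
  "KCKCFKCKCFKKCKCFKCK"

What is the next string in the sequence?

KCKCFKCKCFKKCKCFKCKCFKKCKKCKCFKCKCFKKCKCFKCK

Replace each of the 19 characters of KCKCFKCKCFKKCKCFKCK in place — KCK CF KCK CF K KCK CF KCK CF K KCK KCK CF KCK CF K KCK CF KCK — and concatenate.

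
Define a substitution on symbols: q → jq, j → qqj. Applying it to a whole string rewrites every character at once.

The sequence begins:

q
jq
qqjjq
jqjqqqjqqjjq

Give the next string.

Rewriting each symbol of jqjqqqjqqjjq: j→qqj, q→jq, j→qqj, q→jq, q→jq, q→jq, j→qqj, q→jq, q→jq, j→qqj, j→qqj, q→jq, which concatenates to qqj jq qqj jq jq jq qqj jq jq qqj qqj jq.

qqjjqqqjjqjqjqqqjjqjqqqjqqjjq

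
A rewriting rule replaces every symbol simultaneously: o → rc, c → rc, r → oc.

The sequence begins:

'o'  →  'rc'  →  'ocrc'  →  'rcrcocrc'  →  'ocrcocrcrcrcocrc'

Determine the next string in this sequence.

Rewriting the 16 symbols of ocrcocrcrcrcocrc one by one yields rc rc oc rc rc rc oc rc oc rc oc rc rc rc oc rc; concatenated:

rcrcocrcrcrcocrcocrcocrcrcrcocrc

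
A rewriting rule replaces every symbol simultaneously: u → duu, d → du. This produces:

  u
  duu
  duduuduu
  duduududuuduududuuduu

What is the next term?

Applying the rule to each of the 21 symbols of duduududuuduududuuduu gives the pieces du duu du duu duu du duu du duu duu du duu duu du duu du duu duu du duu duu, which concatenate to the answer.

duduududuuduududuududuuduududuuduududuududuuduududuuduu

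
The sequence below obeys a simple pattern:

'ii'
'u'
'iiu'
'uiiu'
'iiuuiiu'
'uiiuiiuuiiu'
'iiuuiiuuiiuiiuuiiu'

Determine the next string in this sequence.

From term 3 onward, concatenate the second-to-last term with the last: ii·u = iiu, u·iiu = uiiu, …
So term 8 is uiiuiiuuiiu·iiuuiiuuiiuiiuuiiu.

uiiuiiuuiiuiiuuiiuuiiuiiuuiiu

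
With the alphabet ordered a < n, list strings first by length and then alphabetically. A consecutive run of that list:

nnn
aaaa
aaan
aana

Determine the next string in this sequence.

aann

Treat aana as a base-2 numeral over the given alphabet and add one, carrying through any trailing n's.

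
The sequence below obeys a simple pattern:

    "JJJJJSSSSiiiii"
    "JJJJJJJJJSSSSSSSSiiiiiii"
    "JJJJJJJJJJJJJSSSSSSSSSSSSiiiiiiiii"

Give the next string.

Each string has the form J^{4n+1} S^{4n} i^{2n+3} (n = 1, 2, …).
At n = 4 the blocks have lengths 17, 16, 11.

JJJJJJJJJJJJJJJJJSSSSSSSSSSSSSSSSiiiiiiiiiii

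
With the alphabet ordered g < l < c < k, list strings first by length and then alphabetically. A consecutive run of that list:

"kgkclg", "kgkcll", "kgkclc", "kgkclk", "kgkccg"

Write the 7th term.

kgkccc

Advancing 2 positions from kgkccg through kgkccg → kgkccl reaches term 7.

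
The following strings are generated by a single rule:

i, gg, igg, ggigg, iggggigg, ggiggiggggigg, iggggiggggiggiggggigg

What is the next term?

ggiggiggggiggiggggiggggiggiggggigg

Each term (from the third on) is the two preceding terms concatenated in order: term 3 = i·gg = igg.
So term 8 is ggiggiggggigg·iggggiggggiggiggggigg.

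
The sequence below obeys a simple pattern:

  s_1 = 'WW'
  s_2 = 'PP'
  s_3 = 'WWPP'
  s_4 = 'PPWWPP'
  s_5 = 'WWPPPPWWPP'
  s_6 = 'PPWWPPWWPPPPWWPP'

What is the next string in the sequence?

From term 3 onward, concatenate the second-to-last term with the last: WW·PP = WWPP, PP·WWPP = PPWWPP, …
The next term joins WWPPPPWWPP and PPWWPPWWPPPPWWPP.

WWPPPPWWPPPPWWPPWWPPPPWWPP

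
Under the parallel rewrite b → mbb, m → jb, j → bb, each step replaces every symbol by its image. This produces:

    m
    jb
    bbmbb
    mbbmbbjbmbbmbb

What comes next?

jbmbbmbbjbmbbmbbbbmbbjbmbbmbbjbmbbmbb

φ(mbbmbbjbmbbmbb) expands symbol-by-symbol to jb mbb mbb jb mbb mbb bb mbb jb mbb mbb jb mbb mbb; joining the 14 pieces gives the next term.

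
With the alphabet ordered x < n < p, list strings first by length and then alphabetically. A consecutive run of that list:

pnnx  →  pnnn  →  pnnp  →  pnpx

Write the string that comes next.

Treat pnpx as a base-3 numeral over the given alphabet and add one, carrying through any trailing p's.

pnpn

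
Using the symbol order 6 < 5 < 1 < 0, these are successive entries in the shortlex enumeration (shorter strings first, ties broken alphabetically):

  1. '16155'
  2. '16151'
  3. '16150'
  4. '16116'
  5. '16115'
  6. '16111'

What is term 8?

16106

Advancing 2 positions from 16111 through 16111 → 16110 reaches term 8.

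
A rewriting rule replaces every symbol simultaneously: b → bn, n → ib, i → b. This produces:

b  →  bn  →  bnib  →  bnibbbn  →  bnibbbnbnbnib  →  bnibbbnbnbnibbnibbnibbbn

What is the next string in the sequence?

Replace each of the 24 characters of bnibbbnbnbnibbnibbnibbbn in place — bn ib b bn bn bn ib bn ib bn ib b bn bn ib b bn bn ib b bn bn bn ib — and concatenate.

bnibbbnbnbnibbnibbnibbbnbnibbbnbnibbbnbnbnib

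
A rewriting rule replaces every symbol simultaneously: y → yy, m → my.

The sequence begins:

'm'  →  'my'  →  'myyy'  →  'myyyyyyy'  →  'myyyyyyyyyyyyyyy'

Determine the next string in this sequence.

Applying the rule to each of the 16 symbols of myyyyyyyyyyyyyyy gives the pieces my yy yy yy yy yy yy yy yy yy yy yy yy yy yy yy, which concatenate to the answer.

myyyyyyyyyyyyyyyyyyyyyyyyyyyyyyy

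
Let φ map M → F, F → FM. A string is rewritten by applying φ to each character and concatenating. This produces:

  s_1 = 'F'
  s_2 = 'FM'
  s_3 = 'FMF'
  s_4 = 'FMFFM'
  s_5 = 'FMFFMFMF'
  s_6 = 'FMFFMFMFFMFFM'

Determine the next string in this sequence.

φ(FMFFMFMFFMFFM) expands symbol-by-symbol to FM F FM FM F FM F FM FM F FM FM F; joining the 13 pieces gives the next term.

FMFFMFMFFMFFMFMFFMFMF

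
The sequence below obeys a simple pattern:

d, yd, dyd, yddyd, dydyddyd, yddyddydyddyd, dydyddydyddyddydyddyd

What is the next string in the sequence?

From term 3 onward, concatenate the second-to-last term with the last: d·yd = dyd, yd·dyd = yddyd, …
The next term joins yddyddydyddyd and dydyddydyddyddydyddyd.

yddyddydyddyddydyddydyddyddydyddyd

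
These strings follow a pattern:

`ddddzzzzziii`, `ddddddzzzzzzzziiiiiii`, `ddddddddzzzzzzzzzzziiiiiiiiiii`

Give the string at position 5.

ddddddddddddzzzzzzzzzzzzzzzzziiiiiiiiiiiiiiiiiii

Reading off run lengths: d runs 4, 6, 8; z runs 5, 8, 11; i runs 3, 7, 11 — each is linear in n (n = 1, 2, …).
At n = 5 the blocks have lengths 12, 17, 19.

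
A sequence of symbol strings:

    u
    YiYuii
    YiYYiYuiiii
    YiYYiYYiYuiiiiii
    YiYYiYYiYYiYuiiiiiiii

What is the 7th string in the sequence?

YiYYiYYiYYiYYiYYiYuiiiiiiiiiiii

s(k+1) = YiY·s(k)·ii, so each term gains YiY as a prefix and ii as a suffix.
From YiYYiYYiYYiYuiiiiiiii, 2 further steps: YiYYiYYiYYiYuiiiiiiii → YiYYiYYiYYiYYiYuiiiiiiiiii → (answer).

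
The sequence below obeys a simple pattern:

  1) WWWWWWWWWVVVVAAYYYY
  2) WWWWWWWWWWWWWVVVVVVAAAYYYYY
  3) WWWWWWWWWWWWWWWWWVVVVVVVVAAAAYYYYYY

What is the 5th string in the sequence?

WWWWWWWWWWWWWWWWWWWWWWWWWVVVVVVVVVVVVAAAAAAYYYYYYYY

The n-th term is 4n+1 W's then 2n V's then n A's then n+2 Y's, where the shown terms are n = 2, 3, 4.
At n = 6 the blocks have lengths 25, 12, 6, 8.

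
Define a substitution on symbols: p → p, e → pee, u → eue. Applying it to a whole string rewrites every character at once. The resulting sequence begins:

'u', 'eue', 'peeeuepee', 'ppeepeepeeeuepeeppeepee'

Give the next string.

Rewriting the 23 symbols of ppeepeepeeeuepeeppeepee one by one yields p p pee pee p pee pee p pee pee pee eue pee p pee pee p p pee pee p pee pee; concatenated:

pppeepeeppeepeeppeepeepeeeuepeeppeepeepppeepeeppeepee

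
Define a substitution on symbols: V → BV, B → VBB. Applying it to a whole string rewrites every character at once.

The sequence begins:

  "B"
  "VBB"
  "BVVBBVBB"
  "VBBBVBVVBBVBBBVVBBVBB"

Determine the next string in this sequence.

Replace each of the 21 characters of VBBBVBVVBBVBBBVVBBVBB in place — BV VBB VBB VBB BV VBB BV BV VBB VBB BV VBB VBB VBB BV BV VBB VBB BV VBB VBB — and concatenate.

BVVBBVBBVBBBVVBBBVBVVBBVBBBVVBBVBBVBBBVBVVBBVBBBVVBBVBB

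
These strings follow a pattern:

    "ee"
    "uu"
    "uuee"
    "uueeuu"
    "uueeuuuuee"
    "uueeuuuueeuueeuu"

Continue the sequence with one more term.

uueeuuuueeuueeuuuueeuuuuee

This is a Fibonacci-style word recurrence s(k) = s(k−1)·s(k−2): e.g. uu·ee = uuee.
Continuing: uueeuuuueeuueeuu · uueeuuuuee gives term 7.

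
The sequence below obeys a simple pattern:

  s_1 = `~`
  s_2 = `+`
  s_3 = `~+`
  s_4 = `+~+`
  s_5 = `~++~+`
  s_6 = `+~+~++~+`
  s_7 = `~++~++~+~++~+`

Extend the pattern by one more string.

This is a Fibonacci-style word recurrence s(k) = s(k−2)·s(k−1): e.g. ~·+ = ~+.
So term 8 is +~+~++~+·~++~++~+~++~+.

+~+~++~+~++~++~+~++~+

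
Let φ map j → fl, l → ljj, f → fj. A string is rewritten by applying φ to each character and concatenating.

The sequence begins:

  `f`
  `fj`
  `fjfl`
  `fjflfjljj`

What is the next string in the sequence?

Rewriting each symbol of fjflfjljj: f→fj, j→fl, f→fj, l→ljj, f→fj, j→fl, l→ljj, j→fl, j→fl, which concatenates to fj fl fj ljj fj fl ljj fl fl.

fjflfjljjfjflljjflfl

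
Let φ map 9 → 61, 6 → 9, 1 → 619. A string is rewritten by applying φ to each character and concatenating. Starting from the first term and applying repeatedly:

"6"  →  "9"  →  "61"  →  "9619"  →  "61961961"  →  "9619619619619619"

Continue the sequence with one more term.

61961961961961961961961961961961

Replace each of the 16 characters of 9619619619619619 in place — 61 9 619 61 9 619 61 9 619 61 9 619 61 9 619 61 — and concatenate.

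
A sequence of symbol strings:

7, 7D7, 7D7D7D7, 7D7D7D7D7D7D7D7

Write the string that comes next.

Every step duplicates the string with 'D' between the halves.
Doubling 7D7D7D7D7D7D7D7 with 'D' between the halves:

7D7D7D7D7D7D7D7D7D7D7D7D7D7D7D7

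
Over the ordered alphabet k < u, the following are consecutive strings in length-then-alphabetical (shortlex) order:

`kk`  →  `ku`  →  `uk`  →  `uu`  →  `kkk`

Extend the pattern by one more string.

Treat kkk as a base-2 numeral over the given alphabet and add one, carrying through any trailing u's.

kku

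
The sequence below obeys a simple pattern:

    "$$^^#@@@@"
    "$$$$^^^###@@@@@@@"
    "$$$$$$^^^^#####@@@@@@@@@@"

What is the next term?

Each string has the form $^{2n} ^^{n+1} #^{2n-1} @^{3n+1} (n = 1, 2, …).
At n = 4 the blocks have lengths 8, 5, 7, 13.

$$$$$$$$^^^^^#######@@@@@@@@@@@@@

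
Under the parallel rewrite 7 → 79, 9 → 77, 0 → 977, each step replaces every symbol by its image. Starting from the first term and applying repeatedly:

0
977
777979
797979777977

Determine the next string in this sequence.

797779777977797979777979

Rewriting each symbol of 797979777977: 7→79, 9→77, 7→79, 9→77, 7→79, 9→77, 7→79, 7→79, 7→79, 9→77, 7→79, 7→79, which concatenates to 79 77 79 77 79 77 79 79 79 77 79 79.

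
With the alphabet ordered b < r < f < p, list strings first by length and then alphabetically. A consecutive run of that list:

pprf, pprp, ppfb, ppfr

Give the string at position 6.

Stepping forward 2 times from ppfr: ppfr → ppff, then the target.

ppfp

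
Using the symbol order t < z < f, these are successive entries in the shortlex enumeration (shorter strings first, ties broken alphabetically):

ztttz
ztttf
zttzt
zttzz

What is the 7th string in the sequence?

Continuing the enumeration 3 steps past zttzz: zttzz → zttzf → zttft → (answer).

zttfz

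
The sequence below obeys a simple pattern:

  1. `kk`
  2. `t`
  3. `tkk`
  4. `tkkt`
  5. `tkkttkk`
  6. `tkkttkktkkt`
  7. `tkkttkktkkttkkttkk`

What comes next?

tkkttkktkkttkkttkktkkttkktkkt

From term 3 onward, concatenate the last term with the second-to-last: t·kk = tkk, tkk·t = tkkt, …
So term 8 is tkkttkktkkttkkttkk·tkkttkktkkt.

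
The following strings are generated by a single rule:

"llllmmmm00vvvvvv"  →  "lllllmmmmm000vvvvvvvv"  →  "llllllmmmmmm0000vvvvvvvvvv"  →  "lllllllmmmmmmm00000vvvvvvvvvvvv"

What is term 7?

llllllllllmmmmmmmmmm00000000vvvvvvvvvvvvvvvvvv

Term n consists of n+1 l's, followed by n+1 m's, followed by n-1 0's, followed by 2n v's, where the shown terms are n = 3, 4, 5, 6.
At n = 9 the blocks have lengths 10, 10, 8, 18.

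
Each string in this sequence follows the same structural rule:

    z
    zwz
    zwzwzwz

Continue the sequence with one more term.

zwzwzwzwzwzwzwz

s(k+1) = s(k)·w·s(k) — each term doubles the last with 'w' between the halves.
One more doubling of zwzwzwz gives the answer.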